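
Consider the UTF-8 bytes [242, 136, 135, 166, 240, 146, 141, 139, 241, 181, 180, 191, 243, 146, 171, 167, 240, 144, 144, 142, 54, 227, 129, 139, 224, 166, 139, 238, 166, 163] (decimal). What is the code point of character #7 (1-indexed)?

Offset 0: leading byte 0xF2 = 11110010 → 4-byte char #1 = F2 88 87 A6.
Offset 4: leading byte 0xF0 = 11110000 → 4-byte char #2 = F0 92 8D 8B.
Offset 8: leading byte 0xF1 = 11110001 → 4-byte char #3 = F1 B5 B4 BF.
Offset 12: leading byte 0xF3 = 11110011 → 4-byte char #4 = F3 92 AB A7.
Offset 16: leading byte 0xF0 = 11110000 → 4-byte char #5 = F0 90 90 8E.
Offset 20: leading byte 0x36 = 00110110 → 1-byte char #6 = 36.
Offset 21: leading byte 0xE3 = 11100011 → 3-byte char #7 = E3 81 8B.
Leading byte 0xE3 = 11100011 matches 1110xxxx → 3-byte sequence.
Byte 1: 0xE3 = 11100011, payload 0011 (4 bits).
Byte 2: 0x81 = 10000001 (10xxxxxx ✓), payload 000001.
Byte 3: 0x8B = 10001011 (10xxxxxx ✓), payload 001011.
Concatenate: 0011000001001011 = 0x304B (16 bits → U+304B).

U+304B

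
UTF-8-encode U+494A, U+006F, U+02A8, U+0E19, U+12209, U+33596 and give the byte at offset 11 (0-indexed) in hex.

U+494A → 3-byte form E4 A5 8A at offsets 0–2.
U+006F → 1-byte form 6F at offsets 3–3.
U+02A8 → 2-byte form CA A8 at offsets 4–5.
U+0E19 → 3-byte form E0 B8 99 at offsets 6–8.
U+12209 → 4-byte form F0 92 88 89 at offsets 9–12.
Offset 11 falls in char 5's range; it's byte 3 of F0 92 88 89 = 0x88.

0x88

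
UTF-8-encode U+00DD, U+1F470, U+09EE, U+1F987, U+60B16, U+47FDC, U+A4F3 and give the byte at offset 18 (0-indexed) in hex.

0x87

U+00DD → 2-byte form C3 9D at offsets 0–1.
U+1F470 → 4-byte form F0 9F 91 B0 at offsets 2–5.
U+09EE → 3-byte form E0 A7 AE at offsets 6–8.
U+1F987 → 4-byte form F0 9F A6 87 at offsets 9–12.
U+60B16 → 4-byte form F1 A0 AC 96 at offsets 13–16.
U+47FDC → 4-byte form F1 87 BF 9C at offsets 17–20.
Offset 18 falls in char 6's range; it's byte 2 of F1 87 BF 9C = 0x87.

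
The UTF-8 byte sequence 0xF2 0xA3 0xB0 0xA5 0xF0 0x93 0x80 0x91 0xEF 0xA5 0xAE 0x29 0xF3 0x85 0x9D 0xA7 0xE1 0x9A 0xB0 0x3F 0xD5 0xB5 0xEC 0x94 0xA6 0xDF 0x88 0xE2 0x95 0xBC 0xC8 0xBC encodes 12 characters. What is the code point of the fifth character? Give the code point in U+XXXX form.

U+C5767

Offset 0: leading byte 0xF2 = 11110010 → 4-byte char #1 = F2 A3 B0 A5.
Offset 4: leading byte 0xF0 = 11110000 → 4-byte char #2 = F0 93 80 91.
Offset 8: leading byte 0xEF = 11101111 → 3-byte char #3 = EF A5 AE.
Offset 11: leading byte 0x29 = 00101001 → 1-byte char #4 = 29.
Offset 12: leading byte 0xF3 = 11110011 → 4-byte char #5 = F3 85 9D A7.
Leading byte 0xF3 = 11110011 matches 11110xxx → 4-byte sequence.
Byte 1: 0xF3 = 11110011, payload 011 (3 bits).
Byte 2: 0x85 = 10000101 (10xxxxxx ✓), payload 000101.
Byte 3: 0x9D = 10011101 (10xxxxxx ✓), payload 011101.
Byte 4: 0xA7 = 10100111 (10xxxxxx ✓), payload 100111.
Concatenate: 011000101011101100111 = 0xC5767 (21 bits → U+C5767).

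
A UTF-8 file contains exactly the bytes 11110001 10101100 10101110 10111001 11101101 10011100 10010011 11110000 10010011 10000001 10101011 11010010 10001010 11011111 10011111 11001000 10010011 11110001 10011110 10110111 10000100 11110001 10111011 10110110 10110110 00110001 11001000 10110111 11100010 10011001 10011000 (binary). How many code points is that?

Byte at offset 0: 0xF1 = 11110001 → 4-byte char (#1). Advance 4.
Byte at offset 4: 0xED = 11101101 → 3-byte char (#2). Advance 3.
Byte at offset 7: 0xF0 = 11110000 → 4-byte char (#3). Advance 4.
Byte at offset 11: 0xD2 = 11010010 → 2-byte char (#4). Advance 2.
Byte at offset 13: 0xDF = 11011111 → 2-byte char (#5). Advance 2.
Byte at offset 15: 0xC8 = 11001000 → 2-byte char (#6). Advance 2.
Byte at offset 17: 0xF1 = 11110001 → 4-byte char (#7). Advance 4.
Byte at offset 21: 0xF1 = 11110001 → 4-byte char (#8). Advance 4.
Byte at offset 25: 0x31 = 00110001 → 1-byte char (#9). Advance 1.
Byte at offset 26: 0xC8 = 11001000 → 2-byte char (#10). Advance 2.
Byte at offset 28: 0xE2 = 11100010 → 3-byte char (#11). Advance 3.
Reached end at offset 31 after 11 code points.

11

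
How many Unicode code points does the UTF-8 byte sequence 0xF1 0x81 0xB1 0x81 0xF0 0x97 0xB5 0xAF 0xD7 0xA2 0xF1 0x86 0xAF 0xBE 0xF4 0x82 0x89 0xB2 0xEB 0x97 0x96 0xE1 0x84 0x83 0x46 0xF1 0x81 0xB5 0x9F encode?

Byte at offset 0: 0xF1 = 11110001 → 4-byte char (#1). Advance 4.
Byte at offset 4: 0xF0 = 11110000 → 4-byte char (#2). Advance 4.
Byte at offset 8: 0xD7 = 11010111 → 2-byte char (#3). Advance 2.
Byte at offset 10: 0xF1 = 11110001 → 4-byte char (#4). Advance 4.
Byte at offset 14: 0xF4 = 11110100 → 4-byte char (#5). Advance 4.
Byte at offset 18: 0xEB = 11101011 → 3-byte char (#6). Advance 3.
Byte at offset 21: 0xE1 = 11100001 → 3-byte char (#7). Advance 3.
Byte at offset 24: 0x46 = 01000110 → 1-byte char (#8). Advance 1.
Byte at offset 25: 0xF1 = 11110001 → 4-byte char (#9). Advance 4.
Reached end at offset 29 after 9 code points.

9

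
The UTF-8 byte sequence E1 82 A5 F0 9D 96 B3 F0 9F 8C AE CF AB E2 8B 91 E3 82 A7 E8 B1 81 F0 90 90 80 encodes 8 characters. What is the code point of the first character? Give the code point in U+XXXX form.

Offset 0: leading byte 0xE1 = 11100001 → 3-byte char #1 = E1 82 A5.
Leading byte 0xE1 = 11100001 matches 1110xxxx → 3-byte sequence.
Byte 1: 0xE1 = 11100001, payload 0001 (4 bits).
Byte 2: 0x82 = 10000010 (10xxxxxx ✓), payload 000010.
Byte 3: 0xA5 = 10100101 (10xxxxxx ✓), payload 100101.
Concatenate: 0001000010100101 = 0x10A5 (16 bits → U+10A5).

U+10A5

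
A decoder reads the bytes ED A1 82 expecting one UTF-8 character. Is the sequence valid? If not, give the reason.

Structurally a 3-byte sequence; payload = 0xD842.
But 0xD842 is in U+D800–U+DFFF, the surrogate range. Surrogates are not Unicode scalar values and are forbidden in UTF-8.

invalid (encodes a surrogate (U+D800–U+DFFF))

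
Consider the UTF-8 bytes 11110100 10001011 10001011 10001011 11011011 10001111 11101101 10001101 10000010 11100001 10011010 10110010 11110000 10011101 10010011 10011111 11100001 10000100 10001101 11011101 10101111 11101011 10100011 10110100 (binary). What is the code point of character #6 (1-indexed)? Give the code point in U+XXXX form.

U+110D

Offset 0: leading byte 0xF4 = 11110100 → 4-byte char #1 = F4 8B 8B 8B.
Offset 4: leading byte 0xDB = 11011011 → 2-byte char #2 = DB 8F.
Offset 6: leading byte 0xED = 11101101 → 3-byte char #3 = ED 8D 82.
Offset 9: leading byte 0xE1 = 11100001 → 3-byte char #4 = E1 9A B2.
Offset 12: leading byte 0xF0 = 11110000 → 4-byte char #5 = F0 9D 93 9F.
Offset 16: leading byte 0xE1 = 11100001 → 3-byte char #6 = E1 84 8D.
Leading byte 0xE1 = 11100001 matches 1110xxxx → 3-byte sequence.
Byte 1: 0xE1 = 11100001, payload 0001 (4 bits).
Byte 2: 0x84 = 10000100 (10xxxxxx ✓), payload 000100.
Byte 3: 0x8D = 10001101 (10xxxxxx ✓), payload 001101.
Concatenate: 0001000100001101 = 0x110D (16 bits → U+110D).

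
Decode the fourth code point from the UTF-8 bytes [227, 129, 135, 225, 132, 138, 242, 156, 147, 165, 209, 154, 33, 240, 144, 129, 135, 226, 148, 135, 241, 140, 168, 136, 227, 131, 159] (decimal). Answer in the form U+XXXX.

Offset 0: leading byte 0xE3 = 11100011 → 3-byte char #1 = E3 81 87.
Offset 3: leading byte 0xE1 = 11100001 → 3-byte char #2 = E1 84 8A.
Offset 6: leading byte 0xF2 = 11110010 → 4-byte char #3 = F2 9C 93 A5.
Offset 10: leading byte 0xD1 = 11010001 → 2-byte char #4 = D1 9A.
Leading byte 0xD1 = 11010001 matches 110xxxxx → 2-byte sequence.
Byte 1: 0xD1 = 11010001, payload 10001 (5 bits).
Byte 2: 0x9A = 10011010 (10xxxxxx ✓), payload 011010.
Concatenate: 10001011010 = 0x45A (11 bits → U+045A).

U+045A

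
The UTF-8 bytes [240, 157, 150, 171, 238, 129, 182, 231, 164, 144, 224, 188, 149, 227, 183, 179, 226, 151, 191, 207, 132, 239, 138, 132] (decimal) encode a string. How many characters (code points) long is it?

Byte at offset 0: 0xF0 = 11110000 → 4-byte char (#1). Advance 4.
Byte at offset 4: 0xEE = 11101110 → 3-byte char (#2). Advance 3.
Byte at offset 7: 0xE7 = 11100111 → 3-byte char (#3). Advance 3.
Byte at offset 10: 0xE0 = 11100000 → 3-byte char (#4). Advance 3.
Byte at offset 13: 0xE3 = 11100011 → 3-byte char (#5). Advance 3.
Byte at offset 16: 0xE2 = 11100010 → 3-byte char (#6). Advance 3.
Byte at offset 19: 0xCF = 11001111 → 2-byte char (#7). Advance 2.
Byte at offset 21: 0xEF = 11101111 → 3-byte char (#8). Advance 3.
Reached end at offset 24 after 8 code points.

8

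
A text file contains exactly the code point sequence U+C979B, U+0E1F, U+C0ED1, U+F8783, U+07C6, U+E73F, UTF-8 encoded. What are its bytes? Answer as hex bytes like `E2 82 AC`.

U+C979B: 4-byte form → F3 89 9E 9B.
U+0E1F: 3-byte form → E0 B8 9F.
U+C0ED1: 4-byte form → F3 80 BB 91.
U+F8783: 4-byte form → F3 B8 9E 83.
U+07C6: 2-byte form → DF 86.
U+E73F: 3-byte form → EE 9C BF.
Concatenated (20 bytes): F3 89 9E 9B E0 B8 9F F3 80 BB 91 F3 B8 9E 83 DF 86 EE 9C BF.

F3 89 9E 9B E0 B8 9F F3 80 BB 91 F3 B8 9E 83 DF 86 EE 9C BF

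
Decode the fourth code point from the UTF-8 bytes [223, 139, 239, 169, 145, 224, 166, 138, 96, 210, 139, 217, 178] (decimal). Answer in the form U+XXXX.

Offset 0: leading byte 0xDF = 11011111 → 2-byte char #1 = DF 8B.
Offset 2: leading byte 0xEF = 11101111 → 3-byte char #2 = EF A9 91.
Offset 5: leading byte 0xE0 = 11100000 → 3-byte char #3 = E0 A6 8A.
Offset 8: leading byte 0x60 = 01100000 → 1-byte char #4 = 60.
Leading byte 0x60 = 01100000 matches 0xxxxxxx → 1-byte sequence.
Byte 1: 0x60 = 01100000, payload 1100000 (7 bits).
Concatenate: 1100000 = 0x60 (7 bits → U+0060).

U+0060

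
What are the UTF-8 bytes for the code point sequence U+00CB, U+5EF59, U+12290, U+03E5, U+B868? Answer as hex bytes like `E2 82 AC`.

C3 8B F1 9E BD 99 F0 92 8A 90 CF A5 EB A1 A8

U+00CB: 2-byte form → C3 8B.
U+5EF59: 4-byte form → F1 9E BD 99.
U+12290: 4-byte form → F0 92 8A 90.
U+03E5: 2-byte form → CF A5.
U+B868: 3-byte form → EB A1 A8.
Concatenated (15 bytes): C3 8B F1 9E BD 99 F0 92 8A 90 CF A5 EB A1 A8.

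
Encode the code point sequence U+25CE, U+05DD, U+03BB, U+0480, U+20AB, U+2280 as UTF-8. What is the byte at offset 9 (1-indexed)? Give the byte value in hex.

1-indexed offset 9 is 0-indexed offset 8.
U+25CE → 3-byte form E2 97 8E at offsets 0–2.
U+05DD → 2-byte form D7 9D at offsets 3–4.
U+03BB → 2-byte form CE BB at offsets 5–6.
U+0480 → 2-byte form D2 80 at offsets 7–8.
Offset 8 falls in char 4's range; it's byte 2 of D2 80 = 0x80.

0x80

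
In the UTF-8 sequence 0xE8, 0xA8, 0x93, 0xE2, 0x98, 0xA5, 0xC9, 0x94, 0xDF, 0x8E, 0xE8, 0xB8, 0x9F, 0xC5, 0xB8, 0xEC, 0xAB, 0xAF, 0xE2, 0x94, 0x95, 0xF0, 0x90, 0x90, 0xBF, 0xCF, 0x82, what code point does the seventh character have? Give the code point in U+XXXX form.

U+CAEF

Offset 0: leading byte 0xE8 = 11101000 → 3-byte char #1 = E8 A8 93.
Offset 3: leading byte 0xE2 = 11100010 → 3-byte char #2 = E2 98 A5.
Offset 6: leading byte 0xC9 = 11001001 → 2-byte char #3 = C9 94.
Offset 8: leading byte 0xDF = 11011111 → 2-byte char #4 = DF 8E.
Offset 10: leading byte 0xE8 = 11101000 → 3-byte char #5 = E8 B8 9F.
Offset 13: leading byte 0xC5 = 11000101 → 2-byte char #6 = C5 B8.
Offset 15: leading byte 0xEC = 11101100 → 3-byte char #7 = EC AB AF.
Leading byte 0xEC = 11101100 matches 1110xxxx → 3-byte sequence.
Byte 1: 0xEC = 11101100, payload 1100 (4 bits).
Byte 2: 0xAB = 10101011 (10xxxxxx ✓), payload 101011.
Byte 3: 0xAF = 10101111 (10xxxxxx ✓), payload 101111.
Concatenate: 1100101011101111 = 0xCAEF (16 bits → U+CAEF).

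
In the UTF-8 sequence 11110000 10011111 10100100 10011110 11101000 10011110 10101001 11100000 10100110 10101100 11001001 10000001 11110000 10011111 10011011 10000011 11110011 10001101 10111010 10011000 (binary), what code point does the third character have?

U+09AC

Offset 0: leading byte 0xF0 = 11110000 → 4-byte char #1 = F0 9F A4 9E.
Offset 4: leading byte 0xE8 = 11101000 → 3-byte char #2 = E8 9E A9.
Offset 7: leading byte 0xE0 = 11100000 → 3-byte char #3 = E0 A6 AC.
Leading byte 0xE0 = 11100000 matches 1110xxxx → 3-byte sequence.
Byte 1: 0xE0 = 11100000, payload 0000 (4 bits).
Byte 2: 0xA6 = 10100110 (10xxxxxx ✓), payload 100110.
Byte 3: 0xAC = 10101100 (10xxxxxx ✓), payload 101100.
Concatenate: 0000100110101100 = 0x9AC (16 bits → U+09AC).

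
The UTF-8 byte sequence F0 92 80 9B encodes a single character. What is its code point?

U+1201B

Leading byte 0xF0 = 11110000 matches 11110xxx → 4-byte sequence.
Byte 1: 0xF0 = 11110000, payload 000 (3 bits).
Byte 2: 0x92 = 10010010 (10xxxxxx ✓), payload 010010.
Byte 3: 0x80 = 10000000 (10xxxxxx ✓), payload 000000.
Byte 4: 0x9B = 10011011 (10xxxxxx ✓), payload 011011.
Concatenate: 000010010000000011011 = 0x1201B (21 bits → U+1201B).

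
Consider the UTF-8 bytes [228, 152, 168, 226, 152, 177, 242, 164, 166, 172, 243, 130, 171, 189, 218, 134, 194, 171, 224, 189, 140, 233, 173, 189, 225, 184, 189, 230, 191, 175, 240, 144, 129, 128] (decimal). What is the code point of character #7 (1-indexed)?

U+0F4C

Offset 0: leading byte 0xE4 = 11100100 → 3-byte char #1 = E4 98 A8.
Offset 3: leading byte 0xE2 = 11100010 → 3-byte char #2 = E2 98 B1.
Offset 6: leading byte 0xF2 = 11110010 → 4-byte char #3 = F2 A4 A6 AC.
Offset 10: leading byte 0xF3 = 11110011 → 4-byte char #4 = F3 82 AB BD.
Offset 14: leading byte 0xDA = 11011010 → 2-byte char #5 = DA 86.
Offset 16: leading byte 0xC2 = 11000010 → 2-byte char #6 = C2 AB.
Offset 18: leading byte 0xE0 = 11100000 → 3-byte char #7 = E0 BD 8C.
Leading byte 0xE0 = 11100000 matches 1110xxxx → 3-byte sequence.
Byte 1: 0xE0 = 11100000, payload 0000 (4 bits).
Byte 2: 0xBD = 10111101 (10xxxxxx ✓), payload 111101.
Byte 3: 0x8C = 10001100 (10xxxxxx ✓), payload 001100.
Concatenate: 0000111101001100 = 0xF4C (16 bits → U+0F4C).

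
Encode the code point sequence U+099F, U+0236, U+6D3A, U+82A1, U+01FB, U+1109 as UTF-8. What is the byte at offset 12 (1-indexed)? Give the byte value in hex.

0xC7

1-indexed offset 12 is 0-indexed offset 11.
U+099F → 3-byte form E0 A6 9F at offsets 0–2.
U+0236 → 2-byte form C8 B6 at offsets 3–4.
U+6D3A → 3-byte form E6 B4 BA at offsets 5–7.
U+82A1 → 3-byte form E8 8A A1 at offsets 8–10.
U+01FB → 2-byte form C7 BB at offsets 11–12.
Offset 11 falls in char 5's range; it's byte 1 of C7 BB = 0xC7.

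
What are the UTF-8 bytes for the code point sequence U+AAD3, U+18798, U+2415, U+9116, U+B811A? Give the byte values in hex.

EA AB 93 F0 98 9E 98 E2 90 95 E9 84 96 F2 B8 84 9A

U+AAD3: 3-byte form → EA AB 93.
U+18798: 4-byte form → F0 98 9E 98.
U+2415: 3-byte form → E2 90 95.
U+9116: 3-byte form → E9 84 96.
U+B811A: 4-byte form → F2 B8 84 9A.
Concatenated (17 bytes): EA AB 93 F0 98 9E 98 E2 90 95 E9 84 96 F2 B8 84 9A.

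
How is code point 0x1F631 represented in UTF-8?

F0 9F 98 B1

U+1F631 = 0x1F631 = 128561 decimal. In range U+10000–U+10FFFF → 4-byte form: 11110xxx 10xxxxxx 10xxxxxx 10xxxxxx.
Binary (21 bits): 000011111011000110001.
Split 3+6+6+6: 000 | 011111 | 011000 | 110001.
Byte 1: 11110000 = 0xF0.
Byte 2: 10011111 = 0x9F.
Byte 3: 10011000 = 0x98.
Byte 4: 10110001 = 0xB1.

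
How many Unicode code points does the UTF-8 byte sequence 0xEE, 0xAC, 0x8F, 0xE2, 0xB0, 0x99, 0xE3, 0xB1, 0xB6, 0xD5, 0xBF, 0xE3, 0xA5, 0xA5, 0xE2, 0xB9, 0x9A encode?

Byte at offset 0: 0xEE = 11101110 → 3-byte char (#1). Advance 3.
Byte at offset 3: 0xE2 = 11100010 → 3-byte char (#2). Advance 3.
Byte at offset 6: 0xE3 = 11100011 → 3-byte char (#3). Advance 3.
Byte at offset 9: 0xD5 = 11010101 → 2-byte char (#4). Advance 2.
Byte at offset 11: 0xE3 = 11100011 → 3-byte char (#5). Advance 3.
Byte at offset 14: 0xE2 = 11100010 → 3-byte char (#6). Advance 3.
Reached end at offset 17 after 6 code points.

6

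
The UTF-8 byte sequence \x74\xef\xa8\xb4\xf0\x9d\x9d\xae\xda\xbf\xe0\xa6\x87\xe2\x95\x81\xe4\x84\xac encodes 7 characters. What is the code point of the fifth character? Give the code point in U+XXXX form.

U+0987

Offset 0: leading byte 0x74 = 01110100 → 1-byte char #1 = 74.
Offset 1: leading byte 0xEF = 11101111 → 3-byte char #2 = EF A8 B4.
Offset 4: leading byte 0xF0 = 11110000 → 4-byte char #3 = F0 9D 9D AE.
Offset 8: leading byte 0xDA = 11011010 → 2-byte char #4 = DA BF.
Offset 10: leading byte 0xE0 = 11100000 → 3-byte char #5 = E0 A6 87.
Leading byte 0xE0 = 11100000 matches 1110xxxx → 3-byte sequence.
Byte 1: 0xE0 = 11100000, payload 0000 (4 bits).
Byte 2: 0xA6 = 10100110 (10xxxxxx ✓), payload 100110.
Byte 3: 0x87 = 10000111 (10xxxxxx ✓), payload 000111.
Concatenate: 0000100110000111 = 0x987 (16 bits → U+0987).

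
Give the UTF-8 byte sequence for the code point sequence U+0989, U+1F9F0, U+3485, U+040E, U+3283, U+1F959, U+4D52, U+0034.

E0 A6 89 F0 9F A7 B0 E3 92 85 D0 8E E3 8A 83 F0 9F A5 99 E4 B5 92 34

U+0989: 3-byte form → E0 A6 89.
U+1F9F0: 4-byte form → F0 9F A7 B0.
U+3485: 3-byte form → E3 92 85.
U+040E: 2-byte form → D0 8E.
U+3283: 3-byte form → E3 8A 83.
U+1F959: 4-byte form → F0 9F A5 99.
U+4D52: 3-byte form → E4 B5 92.
U+0034: 1-byte form → 34.
Concatenated (23 bytes): E0 A6 89 F0 9F A7 B0 E3 92 85 D0 8E E3 8A 83 F0 9F A5 99 E4 B5 92 34.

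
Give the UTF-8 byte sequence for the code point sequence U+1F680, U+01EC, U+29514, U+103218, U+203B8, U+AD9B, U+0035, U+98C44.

U+1F680: 4-byte form → F0 9F 9A 80.
U+01EC: 2-byte form → C7 AC.
U+29514: 4-byte form → F0 A9 94 94.
U+103218: 4-byte form → F4 83 88 98.
U+203B8: 4-byte form → F0 A0 8E B8.
U+AD9B: 3-byte form → EA B6 9B.
U+0035: 1-byte form → 35.
U+98C44: 4-byte form → F2 98 B1 84.
Concatenated (26 bytes): F0 9F 9A 80 C7 AC F0 A9 94 94 F4 83 88 98 F0 A0 8E B8 EA B6 9B 35 F2 98 B1 84.

F0 9F 9A 80 C7 AC F0 A9 94 94 F4 83 88 98 F0 A0 8E B8 EA B6 9B 35 F2 98 B1 84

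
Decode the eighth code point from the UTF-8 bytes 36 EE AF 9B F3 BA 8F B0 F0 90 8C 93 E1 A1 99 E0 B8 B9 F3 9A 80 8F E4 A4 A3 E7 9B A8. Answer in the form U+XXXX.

U+4923

Offset 0: leading byte 0x36 = 00110110 → 1-byte char #1 = 36.
Offset 1: leading byte 0xEE = 11101110 → 3-byte char #2 = EE AF 9B.
Offset 4: leading byte 0xF3 = 11110011 → 4-byte char #3 = F3 BA 8F B0.
Offset 8: leading byte 0xF0 = 11110000 → 4-byte char #4 = F0 90 8C 93.
Offset 12: leading byte 0xE1 = 11100001 → 3-byte char #5 = E1 A1 99.
Offset 15: leading byte 0xE0 = 11100000 → 3-byte char #6 = E0 B8 B9.
Offset 18: leading byte 0xF3 = 11110011 → 4-byte char #7 = F3 9A 80 8F.
Offset 22: leading byte 0xE4 = 11100100 → 3-byte char #8 = E4 A4 A3.
Leading byte 0xE4 = 11100100 matches 1110xxxx → 3-byte sequence.
Byte 1: 0xE4 = 11100100, payload 0100 (4 bits).
Byte 2: 0xA4 = 10100100 (10xxxxxx ✓), payload 100100.
Byte 3: 0xA3 = 10100011 (10xxxxxx ✓), payload 100011.
Concatenate: 0100100100100011 = 0x4923 (16 bits → U+4923).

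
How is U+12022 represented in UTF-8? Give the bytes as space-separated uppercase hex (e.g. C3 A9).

F0 92 80 A2

U+12022 = 0x12022 = 73762 decimal. In range U+10000–U+10FFFF → 4-byte form: 11110xxx 10xxxxxx 10xxxxxx 10xxxxxx.
Binary (21 bits): 000010010000000100010.
Split 3+6+6+6: 000 | 010010 | 000000 | 100010.
Byte 1: 11110000 = 0xF0.
Byte 2: 10010010 = 0x92.
Byte 3: 10000000 = 0x80.
Byte 4: 10100010 = 0xA2.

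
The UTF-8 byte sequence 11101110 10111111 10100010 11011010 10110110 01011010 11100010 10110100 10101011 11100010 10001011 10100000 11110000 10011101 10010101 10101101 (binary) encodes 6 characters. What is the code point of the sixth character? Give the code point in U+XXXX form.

Offset 0: leading byte 0xEE = 11101110 → 3-byte char #1 = EE BF A2.
Offset 3: leading byte 0xDA = 11011010 → 2-byte char #2 = DA B6.
Offset 5: leading byte 0x5A = 01011010 → 1-byte char #3 = 5A.
Offset 6: leading byte 0xE2 = 11100010 → 3-byte char #4 = E2 B4 AB.
Offset 9: leading byte 0xE2 = 11100010 → 3-byte char #5 = E2 8B A0.
Offset 12: leading byte 0xF0 = 11110000 → 4-byte char #6 = F0 9D 95 AD.
Leading byte 0xF0 = 11110000 matches 11110xxx → 4-byte sequence.
Byte 1: 0xF0 = 11110000, payload 000 (3 bits).
Byte 2: 0x9D = 10011101 (10xxxxxx ✓), payload 011101.
Byte 3: 0x95 = 10010101 (10xxxxxx ✓), payload 010101.
Byte 4: 0xAD = 10101101 (10xxxxxx ✓), payload 101101.
Concatenate: 000011101010101101101 = 0x1D56D (21 bits → U+1D56D).

U+1D56D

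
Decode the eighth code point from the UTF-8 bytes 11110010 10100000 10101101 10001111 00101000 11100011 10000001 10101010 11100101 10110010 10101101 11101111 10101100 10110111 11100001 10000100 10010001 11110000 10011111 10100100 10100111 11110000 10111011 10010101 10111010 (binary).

U+3B57A

Offset 0: leading byte 0xF2 = 11110010 → 4-byte char #1 = F2 A0 AD 8F.
Offset 4: leading byte 0x28 = 00101000 → 1-byte char #2 = 28.
Offset 5: leading byte 0xE3 = 11100011 → 3-byte char #3 = E3 81 AA.
Offset 8: leading byte 0xE5 = 11100101 → 3-byte char #4 = E5 B2 AD.
Offset 11: leading byte 0xEF = 11101111 → 3-byte char #5 = EF AC B7.
Offset 14: leading byte 0xE1 = 11100001 → 3-byte char #6 = E1 84 91.
Offset 17: leading byte 0xF0 = 11110000 → 4-byte char #7 = F0 9F A4 A7.
Offset 21: leading byte 0xF0 = 11110000 → 4-byte char #8 = F0 BB 95 BA.
Leading byte 0xF0 = 11110000 matches 11110xxx → 4-byte sequence.
Byte 1: 0xF0 = 11110000, payload 000 (3 bits).
Byte 2: 0xBB = 10111011 (10xxxxxx ✓), payload 111011.
Byte 3: 0x95 = 10010101 (10xxxxxx ✓), payload 010101.
Byte 4: 0xBA = 10111010 (10xxxxxx ✓), payload 111010.
Concatenate: 000111011010101111010 = 0x3B57A (21 bits → U+3B57A).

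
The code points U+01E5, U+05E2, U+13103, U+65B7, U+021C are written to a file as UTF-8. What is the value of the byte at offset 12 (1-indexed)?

0xC8

1-indexed offset 12 is 0-indexed offset 11.
U+01E5 → 2-byte form C7 A5 at offsets 0–1.
U+05E2 → 2-byte form D7 A2 at offsets 2–3.
U+13103 → 4-byte form F0 93 84 83 at offsets 4–7.
U+65B7 → 3-byte form E6 96 B7 at offsets 8–10.
U+021C → 2-byte form C8 9C at offsets 11–12.
Offset 11 falls in char 5's range; it's byte 1 of C8 9C = 0xC8.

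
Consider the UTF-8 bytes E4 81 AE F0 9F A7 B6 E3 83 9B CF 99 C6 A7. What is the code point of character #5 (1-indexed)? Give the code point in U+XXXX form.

U+01A7

Offset 0: leading byte 0xE4 = 11100100 → 3-byte char #1 = E4 81 AE.
Offset 3: leading byte 0xF0 = 11110000 → 4-byte char #2 = F0 9F A7 B6.
Offset 7: leading byte 0xE3 = 11100011 → 3-byte char #3 = E3 83 9B.
Offset 10: leading byte 0xCF = 11001111 → 2-byte char #4 = CF 99.
Offset 12: leading byte 0xC6 = 11000110 → 2-byte char #5 = C6 A7.
Leading byte 0xC6 = 11000110 matches 110xxxxx → 2-byte sequence.
Byte 1: 0xC6 = 11000110, payload 00110 (5 bits).
Byte 2: 0xA7 = 10100111 (10xxxxxx ✓), payload 100111.
Concatenate: 00110100111 = 0x1A7 (11 bits → U+01A7).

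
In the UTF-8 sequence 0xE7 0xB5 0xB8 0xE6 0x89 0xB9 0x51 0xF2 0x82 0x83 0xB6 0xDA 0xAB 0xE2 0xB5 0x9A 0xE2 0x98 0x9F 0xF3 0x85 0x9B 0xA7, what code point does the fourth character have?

Offset 0: leading byte 0xE7 = 11100111 → 3-byte char #1 = E7 B5 B8.
Offset 3: leading byte 0xE6 = 11100110 → 3-byte char #2 = E6 89 B9.
Offset 6: leading byte 0x51 = 01010001 → 1-byte char #3 = 51.
Offset 7: leading byte 0xF2 = 11110010 → 4-byte char #4 = F2 82 83 B6.
Leading byte 0xF2 = 11110010 matches 11110xxx → 4-byte sequence.
Byte 1: 0xF2 = 11110010, payload 010 (3 bits).
Byte 2: 0x82 = 10000010 (10xxxxxx ✓), payload 000010.
Byte 3: 0x83 = 10000011 (10xxxxxx ✓), payload 000011.
Byte 4: 0xB6 = 10110110 (10xxxxxx ✓), payload 110110.
Concatenate: 010000010000011110110 = 0x820F6 (21 bits → U+820F6).

U+820F6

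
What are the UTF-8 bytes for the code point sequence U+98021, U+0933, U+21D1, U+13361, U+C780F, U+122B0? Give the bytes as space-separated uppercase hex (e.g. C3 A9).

F2 98 80 A1 E0 A4 B3 E2 87 91 F0 93 8D A1 F3 87 A0 8F F0 92 8A B0

U+98021: 4-byte form → F2 98 80 A1.
U+0933: 3-byte form → E0 A4 B3.
U+21D1: 3-byte form → E2 87 91.
U+13361: 4-byte form → F0 93 8D A1.
U+C780F: 4-byte form → F3 87 A0 8F.
U+122B0: 4-byte form → F0 92 8A B0.
Concatenated (22 bytes): F2 98 80 A1 E0 A4 B3 E2 87 91 F0 93 8D A1 F3 87 A0 8F F0 92 8A B0.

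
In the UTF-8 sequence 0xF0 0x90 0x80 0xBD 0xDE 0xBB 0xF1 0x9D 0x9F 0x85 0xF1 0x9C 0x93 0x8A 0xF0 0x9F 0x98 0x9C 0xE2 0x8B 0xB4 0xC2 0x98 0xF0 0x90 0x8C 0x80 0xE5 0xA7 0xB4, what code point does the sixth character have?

Offset 0: leading byte 0xF0 = 11110000 → 4-byte char #1 = F0 90 80 BD.
Offset 4: leading byte 0xDE = 11011110 → 2-byte char #2 = DE BB.
Offset 6: leading byte 0xF1 = 11110001 → 4-byte char #3 = F1 9D 9F 85.
Offset 10: leading byte 0xF1 = 11110001 → 4-byte char #4 = F1 9C 93 8A.
Offset 14: leading byte 0xF0 = 11110000 → 4-byte char #5 = F0 9F 98 9C.
Offset 18: leading byte 0xE2 = 11100010 → 3-byte char #6 = E2 8B B4.
Leading byte 0xE2 = 11100010 matches 1110xxxx → 3-byte sequence.
Byte 1: 0xE2 = 11100010, payload 0010 (4 bits).
Byte 2: 0x8B = 10001011 (10xxxxxx ✓), payload 001011.
Byte 3: 0xB4 = 10110100 (10xxxxxx ✓), payload 110100.
Concatenate: 0010001011110100 = 0x22F4 (16 bits → U+22F4).

U+22F4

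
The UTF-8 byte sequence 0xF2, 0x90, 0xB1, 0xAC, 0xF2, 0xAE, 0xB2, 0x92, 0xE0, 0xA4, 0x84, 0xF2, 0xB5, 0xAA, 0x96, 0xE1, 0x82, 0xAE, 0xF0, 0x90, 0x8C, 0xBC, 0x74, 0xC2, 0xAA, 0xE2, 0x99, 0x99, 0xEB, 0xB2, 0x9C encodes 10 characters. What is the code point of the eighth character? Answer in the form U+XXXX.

U+00AA

Offset 0: leading byte 0xF2 = 11110010 → 4-byte char #1 = F2 90 B1 AC.
Offset 4: leading byte 0xF2 = 11110010 → 4-byte char #2 = F2 AE B2 92.
Offset 8: leading byte 0xE0 = 11100000 → 3-byte char #3 = E0 A4 84.
Offset 11: leading byte 0xF2 = 11110010 → 4-byte char #4 = F2 B5 AA 96.
Offset 15: leading byte 0xE1 = 11100001 → 3-byte char #5 = E1 82 AE.
Offset 18: leading byte 0xF0 = 11110000 → 4-byte char #6 = F0 90 8C BC.
Offset 22: leading byte 0x74 = 01110100 → 1-byte char #7 = 74.
Offset 23: leading byte 0xC2 = 11000010 → 2-byte char #8 = C2 AA.
Leading byte 0xC2 = 11000010 matches 110xxxxx → 2-byte sequence.
Byte 1: 0xC2 = 11000010, payload 00010 (5 bits).
Byte 2: 0xAA = 10101010 (10xxxxxx ✓), payload 101010.
Concatenate: 00010101010 = 0xAA (11 bits → U+00AA).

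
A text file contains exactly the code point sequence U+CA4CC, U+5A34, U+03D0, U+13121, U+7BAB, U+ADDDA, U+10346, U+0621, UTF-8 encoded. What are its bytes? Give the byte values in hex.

F3 8A 93 8C E5 A8 B4 CF 90 F0 93 84 A1 E7 AE AB F2 AD B7 9A F0 90 8D 86 D8 A1

U+CA4CC: 4-byte form → F3 8A 93 8C.
U+5A34: 3-byte form → E5 A8 B4.
U+03D0: 2-byte form → CF 90.
U+13121: 4-byte form → F0 93 84 A1.
U+7BAB: 3-byte form → E7 AE AB.
U+ADDDA: 4-byte form → F2 AD B7 9A.
U+10346: 4-byte form → F0 90 8D 86.
U+0621: 2-byte form → D8 A1.
Concatenated (26 bytes): F3 8A 93 8C E5 A8 B4 CF 90 F0 93 84 A1 E7 AE AB F2 AD B7 9A F0 90 8D 86 D8 A1.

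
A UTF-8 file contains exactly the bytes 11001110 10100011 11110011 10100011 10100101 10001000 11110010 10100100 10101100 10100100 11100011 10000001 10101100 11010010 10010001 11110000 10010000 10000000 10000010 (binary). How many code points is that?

Byte at offset 0: 0xCE = 11001110 → 2-byte char (#1). Advance 2.
Byte at offset 2: 0xF3 = 11110011 → 4-byte char (#2). Advance 4.
Byte at offset 6: 0xF2 = 11110010 → 4-byte char (#3). Advance 4.
Byte at offset 10: 0xE3 = 11100011 → 3-byte char (#4). Advance 3.
Byte at offset 13: 0xD2 = 11010010 → 2-byte char (#5). Advance 2.
Byte at offset 15: 0xF0 = 11110000 → 4-byte char (#6). Advance 4.
Reached end at offset 19 after 6 code points.

6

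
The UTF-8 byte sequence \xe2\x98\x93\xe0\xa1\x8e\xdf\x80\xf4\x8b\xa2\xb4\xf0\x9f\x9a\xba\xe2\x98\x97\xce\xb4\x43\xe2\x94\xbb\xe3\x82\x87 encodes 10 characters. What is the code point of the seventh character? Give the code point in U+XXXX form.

Offset 0: leading byte 0xE2 = 11100010 → 3-byte char #1 = E2 98 93.
Offset 3: leading byte 0xE0 = 11100000 → 3-byte char #2 = E0 A1 8E.
Offset 6: leading byte 0xDF = 11011111 → 2-byte char #3 = DF 80.
Offset 8: leading byte 0xF4 = 11110100 → 4-byte char #4 = F4 8B A2 B4.
Offset 12: leading byte 0xF0 = 11110000 → 4-byte char #5 = F0 9F 9A BA.
Offset 16: leading byte 0xE2 = 11100010 → 3-byte char #6 = E2 98 97.
Offset 19: leading byte 0xCE = 11001110 → 2-byte char #7 = CE B4.
Leading byte 0xCE = 11001110 matches 110xxxxx → 2-byte sequence.
Byte 1: 0xCE = 11001110, payload 01110 (5 bits).
Byte 2: 0xB4 = 10110100 (10xxxxxx ✓), payload 110100.
Concatenate: 01110110100 = 0x3B4 (11 bits → U+03B4).

U+03B4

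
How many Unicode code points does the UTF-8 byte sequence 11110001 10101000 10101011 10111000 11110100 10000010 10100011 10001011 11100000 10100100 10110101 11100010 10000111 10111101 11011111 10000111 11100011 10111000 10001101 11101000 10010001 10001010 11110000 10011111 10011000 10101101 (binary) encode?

Byte at offset 0: 0xF1 = 11110001 → 4-byte char (#1). Advance 4.
Byte at offset 4: 0xF4 = 11110100 → 4-byte char (#2). Advance 4.
Byte at offset 8: 0xE0 = 11100000 → 3-byte char (#3). Advance 3.
Byte at offset 11: 0xE2 = 11100010 → 3-byte char (#4). Advance 3.
Byte at offset 14: 0xDF = 11011111 → 2-byte char (#5). Advance 2.
Byte at offset 16: 0xE3 = 11100011 → 3-byte char (#6). Advance 3.
Byte at offset 19: 0xE8 = 11101000 → 3-byte char (#7). Advance 3.
Byte at offset 22: 0xF0 = 11110000 → 4-byte char (#8). Advance 4.
Reached end at offset 26 after 8 code points.

8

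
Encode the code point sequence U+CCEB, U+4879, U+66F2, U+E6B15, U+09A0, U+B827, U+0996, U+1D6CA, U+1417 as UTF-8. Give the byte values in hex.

U+CCEB: 3-byte form → EC B3 AB.
U+4879: 3-byte form → E4 A1 B9.
U+66F2: 3-byte form → E6 9B B2.
U+E6B15: 4-byte form → F3 A6 AC 95.
U+09A0: 3-byte form → E0 A6 A0.
U+B827: 3-byte form → EB A0 A7.
U+0996: 3-byte form → E0 A6 96.
U+1D6CA: 4-byte form → F0 9D 9B 8A.
U+1417: 3-byte form → E1 90 97.
Concatenated (29 bytes): EC B3 AB E4 A1 B9 E6 9B B2 F3 A6 AC 95 E0 A6 A0 EB A0 A7 E0 A6 96 F0 9D 9B 8A E1 90 97.

EC B3 AB E4 A1 B9 E6 9B B2 F3 A6 AC 95 E0 A6 A0 EB A0 A7 E0 A6 96 F0 9D 9B 8A E1 90 97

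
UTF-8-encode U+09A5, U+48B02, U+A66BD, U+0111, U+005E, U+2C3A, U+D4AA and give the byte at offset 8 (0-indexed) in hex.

0xA6

U+09A5 → 3-byte form E0 A6 A5 at offsets 0–2.
U+48B02 → 4-byte form F1 88 AC 82 at offsets 3–6.
U+A66BD → 4-byte form F2 A6 9A BD at offsets 7–10.
Offset 8 falls in char 3's range; it's byte 2 of F2 A6 9A BD = 0xA6.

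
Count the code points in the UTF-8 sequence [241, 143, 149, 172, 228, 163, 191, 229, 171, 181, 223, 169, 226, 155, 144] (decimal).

5

Byte at offset 0: 0xF1 = 11110001 → 4-byte char (#1). Advance 4.
Byte at offset 4: 0xE4 = 11100100 → 3-byte char (#2). Advance 3.
Byte at offset 7: 0xE5 = 11100101 → 3-byte char (#3). Advance 3.
Byte at offset 10: 0xDF = 11011111 → 2-byte char (#4). Advance 2.
Byte at offset 12: 0xE2 = 11100010 → 3-byte char (#5). Advance 3.
Reached end at offset 15 after 5 code points.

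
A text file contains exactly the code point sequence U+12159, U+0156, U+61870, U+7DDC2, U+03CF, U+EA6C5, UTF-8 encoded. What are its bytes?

U+12159: 4-byte form → F0 92 85 99.
U+0156: 2-byte form → C5 96.
U+61870: 4-byte form → F1 A1 A1 B0.
U+7DDC2: 4-byte form → F1 BD B7 82.
U+03CF: 2-byte form → CF 8F.
U+EA6C5: 4-byte form → F3 AA 9B 85.
Concatenated (20 bytes): F0 92 85 99 C5 96 F1 A1 A1 B0 F1 BD B7 82 CF 8F F3 AA 9B 85.

F0 92 85 99 C5 96 F1 A1 A1 B0 F1 BD B7 82 CF 8F F3 AA 9B 85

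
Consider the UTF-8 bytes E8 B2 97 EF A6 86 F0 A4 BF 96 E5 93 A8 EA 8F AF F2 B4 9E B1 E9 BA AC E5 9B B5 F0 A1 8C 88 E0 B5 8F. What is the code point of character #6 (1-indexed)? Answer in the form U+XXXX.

U+B47B1

Offset 0: leading byte 0xE8 = 11101000 → 3-byte char #1 = E8 B2 97.
Offset 3: leading byte 0xEF = 11101111 → 3-byte char #2 = EF A6 86.
Offset 6: leading byte 0xF0 = 11110000 → 4-byte char #3 = F0 A4 BF 96.
Offset 10: leading byte 0xE5 = 11100101 → 3-byte char #4 = E5 93 A8.
Offset 13: leading byte 0xEA = 11101010 → 3-byte char #5 = EA 8F AF.
Offset 16: leading byte 0xF2 = 11110010 → 4-byte char #6 = F2 B4 9E B1.
Leading byte 0xF2 = 11110010 matches 11110xxx → 4-byte sequence.
Byte 1: 0xF2 = 11110010, payload 010 (3 bits).
Byte 2: 0xB4 = 10110100 (10xxxxxx ✓), payload 110100.
Byte 3: 0x9E = 10011110 (10xxxxxx ✓), payload 011110.
Byte 4: 0xB1 = 10110001 (10xxxxxx ✓), payload 110001.
Concatenate: 010110100011110110001 = 0xB47B1 (21 bits → U+B47B1).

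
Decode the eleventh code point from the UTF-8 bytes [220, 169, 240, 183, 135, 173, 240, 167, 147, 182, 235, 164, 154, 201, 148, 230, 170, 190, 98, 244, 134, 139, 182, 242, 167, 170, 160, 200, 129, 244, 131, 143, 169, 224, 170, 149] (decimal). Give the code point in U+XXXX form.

U+1033E9

Offset 0: leading byte 0xDC = 11011100 → 2-byte char #1 = DC A9.
Offset 2: leading byte 0xF0 = 11110000 → 4-byte char #2 = F0 B7 87 AD.
Offset 6: leading byte 0xF0 = 11110000 → 4-byte char #3 = F0 A7 93 B6.
Offset 10: leading byte 0xEB = 11101011 → 3-byte char #4 = EB A4 9A.
Offset 13: leading byte 0xC9 = 11001001 → 2-byte char #5 = C9 94.
Offset 15: leading byte 0xE6 = 11100110 → 3-byte char #6 = E6 AA BE.
Offset 18: leading byte 0x62 = 01100010 → 1-byte char #7 = 62.
Offset 19: leading byte 0xF4 = 11110100 → 4-byte char #8 = F4 86 8B B6.
Offset 23: leading byte 0xF2 = 11110010 → 4-byte char #9 = F2 A7 AA A0.
Offset 27: leading byte 0xC8 = 11001000 → 2-byte char #10 = C8 81.
Offset 29: leading byte 0xF4 = 11110100 → 4-byte char #11 = F4 83 8F A9.
Leading byte 0xF4 = 11110100 matches 11110xxx → 4-byte sequence.
Byte 1: 0xF4 = 11110100, payload 100 (3 bits).
Byte 2: 0x83 = 10000011 (10xxxxxx ✓), payload 000011.
Byte 3: 0x8F = 10001111 (10xxxxxx ✓), payload 001111.
Byte 4: 0xA9 = 10101001 (10xxxxxx ✓), payload 101001.
Concatenate: 100000011001111101001 = 0x1033E9 (21 bits → U+1033E9).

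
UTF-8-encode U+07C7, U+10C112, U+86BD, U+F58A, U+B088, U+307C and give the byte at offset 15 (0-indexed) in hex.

U+07C7 → 2-byte form DF 87 at offsets 0–1.
U+10C112 → 4-byte form F4 8C 84 92 at offsets 2–5.
U+86BD → 3-byte form E8 9A BD at offsets 6–8.
U+F58A → 3-byte form EF 96 8A at offsets 9–11.
U+B088 → 3-byte form EB 82 88 at offsets 12–14.
U+307C → 3-byte form E3 81 BC at offsets 15–17.
Offset 15 falls in char 6's range; it's byte 1 of E3 81 BC = 0xE3.

0xE3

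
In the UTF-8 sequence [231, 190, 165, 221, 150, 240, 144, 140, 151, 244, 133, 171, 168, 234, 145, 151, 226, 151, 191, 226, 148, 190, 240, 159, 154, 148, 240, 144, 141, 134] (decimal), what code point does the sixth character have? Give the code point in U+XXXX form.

U+25FF

Offset 0: leading byte 0xE7 = 11100111 → 3-byte char #1 = E7 BE A5.
Offset 3: leading byte 0xDD = 11011101 → 2-byte char #2 = DD 96.
Offset 5: leading byte 0xF0 = 11110000 → 4-byte char #3 = F0 90 8C 97.
Offset 9: leading byte 0xF4 = 11110100 → 4-byte char #4 = F4 85 AB A8.
Offset 13: leading byte 0xEA = 11101010 → 3-byte char #5 = EA 91 97.
Offset 16: leading byte 0xE2 = 11100010 → 3-byte char #6 = E2 97 BF.
Leading byte 0xE2 = 11100010 matches 1110xxxx → 3-byte sequence.
Byte 1: 0xE2 = 11100010, payload 0010 (4 bits).
Byte 2: 0x97 = 10010111 (10xxxxxx ✓), payload 010111.
Byte 3: 0xBF = 10111111 (10xxxxxx ✓), payload 111111.
Concatenate: 0010010111111111 = 0x25FF (16 bits → U+25FF).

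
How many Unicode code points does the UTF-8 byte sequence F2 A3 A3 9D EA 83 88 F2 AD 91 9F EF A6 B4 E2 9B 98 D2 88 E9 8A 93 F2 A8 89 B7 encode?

8

Byte at offset 0: 0xF2 = 11110010 → 4-byte char (#1). Advance 4.
Byte at offset 4: 0xEA = 11101010 → 3-byte char (#2). Advance 3.
Byte at offset 7: 0xF2 = 11110010 → 4-byte char (#3). Advance 4.
Byte at offset 11: 0xEF = 11101111 → 3-byte char (#4). Advance 3.
Byte at offset 14: 0xE2 = 11100010 → 3-byte char (#5). Advance 3.
Byte at offset 17: 0xD2 = 11010010 → 2-byte char (#6). Advance 2.
Byte at offset 19: 0xE9 = 11101001 → 3-byte char (#7). Advance 3.
Byte at offset 22: 0xF2 = 11110010 → 4-byte char (#8). Advance 4.
Reached end at offset 26 after 8 code points.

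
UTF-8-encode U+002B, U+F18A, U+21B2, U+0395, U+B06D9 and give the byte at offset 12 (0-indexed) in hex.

0x99

U+002B → 1-byte form 2B at offsets 0–0.
U+F18A → 3-byte form EF 86 8A at offsets 1–3.
U+21B2 → 3-byte form E2 86 B2 at offsets 4–6.
U+0395 → 2-byte form CE 95 at offsets 7–8.
U+B06D9 → 4-byte form F2 B0 9B 99 at offsets 9–12.
Offset 12 falls in char 5's range; it's byte 4 of F2 B0 9B 99 = 0x99.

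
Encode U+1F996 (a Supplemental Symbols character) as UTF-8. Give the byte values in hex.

F0 9F A6 96

U+1F996 = 0x1F996 = 129430 decimal. In range U+10000–U+10FFFF → 4-byte form: 11110xxx 10xxxxxx 10xxxxxx 10xxxxxx.
Binary (21 bits): 000011111100110010110.
Split 3+6+6+6: 000 | 011111 | 100110 | 010110.
Byte 1: 11110000 = 0xF0.
Byte 2: 10011111 = 0x9F.
Byte 3: 10100110 = 0xA6.
Byte 4: 10010110 = 0x96.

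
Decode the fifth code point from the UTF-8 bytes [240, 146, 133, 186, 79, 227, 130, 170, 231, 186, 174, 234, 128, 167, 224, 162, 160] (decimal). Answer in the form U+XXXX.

U+A027

Offset 0: leading byte 0xF0 = 11110000 → 4-byte char #1 = F0 92 85 BA.
Offset 4: leading byte 0x4F = 01001111 → 1-byte char #2 = 4F.
Offset 5: leading byte 0xE3 = 11100011 → 3-byte char #3 = E3 82 AA.
Offset 8: leading byte 0xE7 = 11100111 → 3-byte char #4 = E7 BA AE.
Offset 11: leading byte 0xEA = 11101010 → 3-byte char #5 = EA 80 A7.
Leading byte 0xEA = 11101010 matches 1110xxxx → 3-byte sequence.
Byte 1: 0xEA = 11101010, payload 1010 (4 bits).
Byte 2: 0x80 = 10000000 (10xxxxxx ✓), payload 000000.
Byte 3: 0xA7 = 10100111 (10xxxxxx ✓), payload 100111.
Concatenate: 1010000000100111 = 0xA027 (16 bits → U+A027).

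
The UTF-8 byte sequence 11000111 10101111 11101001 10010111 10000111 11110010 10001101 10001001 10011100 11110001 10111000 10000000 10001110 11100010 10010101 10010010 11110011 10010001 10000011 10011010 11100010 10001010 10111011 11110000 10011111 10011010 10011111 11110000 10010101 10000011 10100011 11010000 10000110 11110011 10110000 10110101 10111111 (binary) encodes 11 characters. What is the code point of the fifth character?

U+2552

Offset 0: leading byte 0xC7 = 11000111 → 2-byte char #1 = C7 AF.
Offset 2: leading byte 0xE9 = 11101001 → 3-byte char #2 = E9 97 87.
Offset 5: leading byte 0xF2 = 11110010 → 4-byte char #3 = F2 8D 89 9C.
Offset 9: leading byte 0xF1 = 11110001 → 4-byte char #4 = F1 B8 80 8E.
Offset 13: leading byte 0xE2 = 11100010 → 3-byte char #5 = E2 95 92.
Leading byte 0xE2 = 11100010 matches 1110xxxx → 3-byte sequence.
Byte 1: 0xE2 = 11100010, payload 0010 (4 bits).
Byte 2: 0x95 = 10010101 (10xxxxxx ✓), payload 010101.
Byte 3: 0x92 = 10010010 (10xxxxxx ✓), payload 010010.
Concatenate: 0010010101010010 = 0x2552 (16 bits → U+2552).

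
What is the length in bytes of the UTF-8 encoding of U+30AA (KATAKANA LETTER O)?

3

U+30AA = 0x30AA. UTF-8 uses 1 byte below 0x80, 2 below 0x800, 3 below 0x10000, 4 up to 0x10FFFF. 0x30AA is in U+0800–U+FFFF → 3 bytes.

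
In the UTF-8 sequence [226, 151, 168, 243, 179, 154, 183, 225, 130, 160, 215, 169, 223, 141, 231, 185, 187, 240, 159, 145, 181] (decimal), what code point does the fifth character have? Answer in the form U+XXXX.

U+07CD

Offset 0: leading byte 0xE2 = 11100010 → 3-byte char #1 = E2 97 A8.
Offset 3: leading byte 0xF3 = 11110011 → 4-byte char #2 = F3 B3 9A B7.
Offset 7: leading byte 0xE1 = 11100001 → 3-byte char #3 = E1 82 A0.
Offset 10: leading byte 0xD7 = 11010111 → 2-byte char #4 = D7 A9.
Offset 12: leading byte 0xDF = 11011111 → 2-byte char #5 = DF 8D.
Leading byte 0xDF = 11011111 matches 110xxxxx → 2-byte sequence.
Byte 1: 0xDF = 11011111, payload 11111 (5 bits).
Byte 2: 0x8D = 10001101 (10xxxxxx ✓), payload 001101.
Concatenate: 11111001101 = 0x7CD (11 bits → U+07CD).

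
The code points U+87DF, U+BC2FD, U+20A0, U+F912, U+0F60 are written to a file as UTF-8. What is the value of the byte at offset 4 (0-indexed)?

U+87DF → 3-byte form E8 9F 9F at offsets 0–2.
U+BC2FD → 4-byte form F2 BC 8B BD at offsets 3–6.
Offset 4 falls in char 2's range; it's byte 2 of F2 BC 8B BD = 0xBC.

0xBC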